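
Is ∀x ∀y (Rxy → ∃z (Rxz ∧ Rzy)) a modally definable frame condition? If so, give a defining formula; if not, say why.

The condition is density. A defining modal formula is □□r → □r.

Definable; □□r → □r defines it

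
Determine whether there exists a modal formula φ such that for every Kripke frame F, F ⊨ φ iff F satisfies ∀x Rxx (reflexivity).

Yes, by □r → r

This is a Sahlqvist condition; the T axiom □r → r defines it.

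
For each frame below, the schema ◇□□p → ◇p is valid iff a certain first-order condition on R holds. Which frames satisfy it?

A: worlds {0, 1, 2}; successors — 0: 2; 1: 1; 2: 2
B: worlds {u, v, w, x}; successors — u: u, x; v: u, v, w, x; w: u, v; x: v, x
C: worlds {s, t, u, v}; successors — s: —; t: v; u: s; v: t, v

A, B

Frame correspondent (Sahlqvist): ∀x ∀y (xRy → ∃w (yR²w ∧ xRw)) — i.e. a generalized confluence (Geach) condition.
A: satisfies the condition.
B: satisfies the condition.
C: fails — uRs but no w with sR²w and uRw.
Valid on: A, B.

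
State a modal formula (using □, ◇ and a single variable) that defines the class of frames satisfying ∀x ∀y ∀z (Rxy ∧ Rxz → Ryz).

◇ψ → □◇ψ

The condition is the Euclidean property. The 5 schema ◇ψ → □◇ψ defines it.
Suppose ◇ψ→□◇ψ is valid. Take Rxy, Rxz and set V(ψ)={y}. Then ◇ψ at x, so □◇ψ at x, so ◇ψ at z, so some w with Rzw has ψ; w=y, i.e. Rzy. By symmetry of the argument, Ryz.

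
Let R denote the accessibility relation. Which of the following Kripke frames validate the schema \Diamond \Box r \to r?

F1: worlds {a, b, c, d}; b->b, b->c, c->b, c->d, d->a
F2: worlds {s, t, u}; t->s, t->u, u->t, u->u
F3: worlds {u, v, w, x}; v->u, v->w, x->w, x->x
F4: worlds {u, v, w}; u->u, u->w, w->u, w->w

F4

Frame correspondent (Sahlqvist): \forall x \forall y (Rxy \to Ryx) — i.e. symmetry.
F1: fails — Rcd but not Rdc.
F2: fails — Rts but not Rst.
F3: fails — Rxw but not Rwx.
F4: ✓.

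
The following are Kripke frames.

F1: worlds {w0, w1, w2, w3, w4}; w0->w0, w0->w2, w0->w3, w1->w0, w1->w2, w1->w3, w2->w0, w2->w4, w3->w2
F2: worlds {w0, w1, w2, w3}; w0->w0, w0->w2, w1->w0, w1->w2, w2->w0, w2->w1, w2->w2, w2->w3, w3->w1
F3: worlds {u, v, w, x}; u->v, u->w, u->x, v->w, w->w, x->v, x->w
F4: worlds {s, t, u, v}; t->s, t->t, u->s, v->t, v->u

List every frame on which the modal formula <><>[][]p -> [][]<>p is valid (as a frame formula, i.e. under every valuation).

The schema corresponds to a generalized confluence (Geach) condition: forall x forall y forall z ((x R^2 y & x R^2 z) -> exists w (y R^2 w & zRw)).
F1: fails — w0R²w0, w0R²w4 but no w with w0R²w and w4Rw.
F2: fails — w0R²w3, w0R²w3 but no w with w3R²w and w3Rw.
F3: ✓.
F4: fails — tR²s, tR²s but no w with sR²w and sRw.

F3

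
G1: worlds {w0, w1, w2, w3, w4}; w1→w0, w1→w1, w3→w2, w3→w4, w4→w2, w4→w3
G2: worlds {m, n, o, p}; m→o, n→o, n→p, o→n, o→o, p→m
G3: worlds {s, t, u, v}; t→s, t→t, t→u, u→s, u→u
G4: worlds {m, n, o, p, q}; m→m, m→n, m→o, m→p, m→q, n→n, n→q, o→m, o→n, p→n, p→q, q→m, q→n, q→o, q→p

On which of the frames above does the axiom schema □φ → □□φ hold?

The schema corresponds to transitivity: ∀x ∀y ∀z (Rxy ∧ Ryz → Rxz).
G1: fails — Rw4w3 and Rw3w4 but not Rw4w4.
G2: fails — Ron and Rnp but not Rop.
G3: holds.
G4: fails — Rom and Rmo but not Roo.
Valid on: G3.

G3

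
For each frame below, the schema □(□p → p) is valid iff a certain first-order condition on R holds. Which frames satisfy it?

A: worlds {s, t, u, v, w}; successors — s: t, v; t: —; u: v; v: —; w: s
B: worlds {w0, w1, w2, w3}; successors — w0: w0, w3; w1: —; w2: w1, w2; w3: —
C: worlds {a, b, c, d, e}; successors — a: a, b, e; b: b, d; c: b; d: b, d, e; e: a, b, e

C

Frame correspondent (Sahlqvist): ∀x ∀y (Rxy → Ryy) — i.e. shift-reflexivity.
A: fails — Rws but not Rss.
B: fails — Rw0w3 but not Rw3w3.
C: holds.
Valid on: C.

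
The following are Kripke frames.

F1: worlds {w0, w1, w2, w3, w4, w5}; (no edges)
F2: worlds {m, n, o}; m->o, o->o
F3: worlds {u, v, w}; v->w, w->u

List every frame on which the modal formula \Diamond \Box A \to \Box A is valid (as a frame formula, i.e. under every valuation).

F1, F2

The schema corresponds to the Euclidean property: \forall x \forall y \forall z (Rxy \wedge Rxz \to Ryz).
F1: ✓.
F2: ✓.
F3: fails — Rvw and Rvw but not Rww.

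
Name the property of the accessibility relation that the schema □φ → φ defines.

reflexivity

Suppose □φ→φ is valid. At any x set V(φ)={w : Rxw}. Then □φ holds at x, so φ holds at x, i.e. Rxx.
The converse is a direct semantic check.
Frame condition: ∀x Rxx.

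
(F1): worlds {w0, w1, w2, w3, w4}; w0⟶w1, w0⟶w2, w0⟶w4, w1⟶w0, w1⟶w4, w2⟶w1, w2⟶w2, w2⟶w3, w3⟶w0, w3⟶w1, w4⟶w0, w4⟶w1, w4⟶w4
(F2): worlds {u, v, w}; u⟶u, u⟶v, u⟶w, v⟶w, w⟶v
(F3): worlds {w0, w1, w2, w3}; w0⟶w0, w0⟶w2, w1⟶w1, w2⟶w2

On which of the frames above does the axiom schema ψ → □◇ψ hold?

This is the axiom for symmetry; its first-order frame correspondent is ∀x ∀y (Rxy → Ryx).
(F1): fails — Rw3w1 but not Rw1w3.
(F2): fails — Ruv but not Rvu.
(F3): fails — Rw0w2 but not Rw2w0.

none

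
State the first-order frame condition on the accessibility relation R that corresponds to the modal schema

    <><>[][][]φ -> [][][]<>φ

This is a Sahlqvist (Geach-type) schema ◇^2□^3φ → □^3◇^1φ.
Minimal-valuation argument: fix x; take any y with xR^2y and any z with xR^3z. Set V(φ) to the set of worlds R-reachable from y in exactly 3 steps. Then □^3φ holds at y, so the antecedent holds at x; validity forces ◇^1φ at z, giving a w with zR^1w and yR^3w.
First-order correspondent: forall x forall y forall z ((x R^2 y & x R^3 z) -> exists w (y R^3 w & zRw)).

forall x forall y forall z ((x R^2 y & x R^3 z) -> exists w (y R^3 w & zRw))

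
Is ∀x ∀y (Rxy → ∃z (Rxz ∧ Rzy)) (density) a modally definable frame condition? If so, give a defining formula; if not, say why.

Yes — defined by □□q → □q

Yes: it is density, defined by the C4 schema □□q → □q.
Suppose □□q→□q is valid. Take Rxy and set V(q)={w : xR²w}. Then □□q at x, so □q at x, so q at y, i.e. ∃z(Rxz∧Rzy).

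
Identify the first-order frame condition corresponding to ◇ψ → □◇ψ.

Suppose ◇ψ→□◇ψ is valid. Take Rxy, Rxz and set V(ψ)={y}. Then ◇ψ at x, so □◇ψ at x, so ◇ψ at z, so some w with Rzw has ψ; w=y, i.e. Rzy. By symmetry of the argument, Ryz.

The Euclidean property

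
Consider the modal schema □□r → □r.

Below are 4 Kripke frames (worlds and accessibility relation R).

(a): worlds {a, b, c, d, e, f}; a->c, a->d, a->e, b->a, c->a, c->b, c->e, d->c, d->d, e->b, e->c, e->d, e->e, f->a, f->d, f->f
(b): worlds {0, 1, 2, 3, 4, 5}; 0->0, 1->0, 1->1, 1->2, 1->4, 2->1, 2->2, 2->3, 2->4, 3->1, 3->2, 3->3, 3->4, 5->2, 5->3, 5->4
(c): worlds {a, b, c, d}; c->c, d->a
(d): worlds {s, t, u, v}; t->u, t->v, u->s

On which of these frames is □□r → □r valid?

(b)

The schema corresponds to density: ∀x ∀y (Rxy → ∃z (Rxz ∧ Rzy)).
(a): fails — Rba but no z with Rbz and Rza.
(b): ✓.
(c): fails — Rda but no z with Rdz and Rza.
(d): fails — Rus but no z with Ruz and Rzs.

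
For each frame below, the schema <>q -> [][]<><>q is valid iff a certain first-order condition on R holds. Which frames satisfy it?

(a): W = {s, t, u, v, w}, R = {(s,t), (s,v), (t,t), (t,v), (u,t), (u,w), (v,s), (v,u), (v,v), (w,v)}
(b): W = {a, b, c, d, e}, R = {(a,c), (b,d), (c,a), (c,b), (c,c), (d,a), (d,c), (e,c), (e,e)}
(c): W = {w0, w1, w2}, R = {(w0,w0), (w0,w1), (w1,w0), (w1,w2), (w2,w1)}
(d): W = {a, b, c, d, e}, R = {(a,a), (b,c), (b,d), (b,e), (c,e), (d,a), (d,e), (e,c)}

Frame correspondent (Sahlqvist): forall x forall y forall z ((xRy & x R^2 z) -> exists w (y = w & z R^2 w)) — i.e. a generalized confluence (Geach) condition.
(a): fails — uRw, uR²t but no w* with w=w* and tR²w*.
(b): fails — bRd, bR²a but no w with d=w and aR²w.
(c): fails — w0Rw1, w0R²w2 but no w with w1=w and w2R²w.
(d): fails — bRc, bR²a but no w with c=w and aR²w.

none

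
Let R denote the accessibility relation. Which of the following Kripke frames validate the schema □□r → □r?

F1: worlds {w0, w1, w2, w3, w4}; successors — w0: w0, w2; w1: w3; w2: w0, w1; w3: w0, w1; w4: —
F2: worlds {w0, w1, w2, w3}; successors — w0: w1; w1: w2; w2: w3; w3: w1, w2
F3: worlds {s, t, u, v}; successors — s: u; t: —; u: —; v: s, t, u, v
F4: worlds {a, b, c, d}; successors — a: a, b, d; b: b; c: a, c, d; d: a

F4

This is the axiom for density; its first-order frame correspondent is ∀x ∀y (Rxy → ∃z (Rxz ∧ Rzy)).
F1: fails — Rw3w1 but no z with Rw3z and Rzw1.
F2: fails — Rw1w2 but no z with Rw1z and Rzw2.
F3: fails — Rsu but no z with Rsz and Rzu.
F4: holds.
Valid on: F4.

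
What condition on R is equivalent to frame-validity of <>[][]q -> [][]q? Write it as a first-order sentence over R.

forall x forall y forall z ((xRy & x R^2 z) -> exists w (y R^2 w & z = w))

This is a Sahlqvist (Geach-type) schema ◇^1□^2q → □^2◇^0q.
Minimal-valuation argument: fix x; take any y with xR^1y and any z with xR^2z. Set V(q) to the set of worlds R-reachable from y in exactly 2 steps. Then □^2q holds at y, so the antecedent holds at x; validity forces ◇^0q at z, giving a w with zR^0w and yR^2w.
First-order correspondent: forall x forall y forall z ((xRy & x R^2 z) -> exists w (y R^2 w & z = w)).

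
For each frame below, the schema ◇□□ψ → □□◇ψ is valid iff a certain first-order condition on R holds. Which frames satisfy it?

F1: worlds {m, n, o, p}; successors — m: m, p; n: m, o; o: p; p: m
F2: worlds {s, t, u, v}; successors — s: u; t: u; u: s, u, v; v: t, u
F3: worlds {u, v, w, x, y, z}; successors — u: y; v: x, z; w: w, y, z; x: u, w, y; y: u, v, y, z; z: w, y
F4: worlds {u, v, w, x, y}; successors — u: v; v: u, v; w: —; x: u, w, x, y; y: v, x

This is the axiom for a generalized confluence (Geach) condition; its first-order frame correspondent is ∀x ∀y ∀z ((xRy ∧ xR²z) → ∃w (yR²w ∧ zRw)).
F1: condition met.
F2: condition met.
F3: fails — yRv, yR²v but no t with vR²t and vRt.
F4: fails — xRu, xR²w but no t with uR²t and wRt.

F1, F2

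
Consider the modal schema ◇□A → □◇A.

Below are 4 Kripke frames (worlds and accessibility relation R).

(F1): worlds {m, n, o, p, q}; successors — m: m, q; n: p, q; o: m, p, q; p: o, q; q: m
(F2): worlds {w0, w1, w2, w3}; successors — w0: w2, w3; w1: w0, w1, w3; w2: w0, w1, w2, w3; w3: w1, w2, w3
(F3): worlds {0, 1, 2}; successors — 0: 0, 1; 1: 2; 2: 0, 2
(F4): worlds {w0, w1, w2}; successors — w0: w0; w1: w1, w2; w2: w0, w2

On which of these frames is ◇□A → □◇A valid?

(F2), (F4)

The schema corresponds to convergence: ∀x ∀y ∀z (Rxy ∧ Rxz → ∃w (Ryw ∧ Rzw)).
(F1): fails — Rnq and Rnp but q and p have no common successor.
(F2): condition met.
(F3): fails — R00 and R01 but 0 and 1 have no common successor.
(F4): condition met.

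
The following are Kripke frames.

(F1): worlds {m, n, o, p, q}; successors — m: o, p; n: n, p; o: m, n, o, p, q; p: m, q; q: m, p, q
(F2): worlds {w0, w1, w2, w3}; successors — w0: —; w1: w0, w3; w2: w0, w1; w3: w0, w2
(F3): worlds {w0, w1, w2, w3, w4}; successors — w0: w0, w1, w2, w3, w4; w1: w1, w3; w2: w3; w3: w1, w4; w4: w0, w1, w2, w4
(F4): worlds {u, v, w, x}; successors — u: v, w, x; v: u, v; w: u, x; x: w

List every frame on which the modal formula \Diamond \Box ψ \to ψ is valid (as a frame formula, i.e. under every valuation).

This is the axiom for symmetry; its first-order frame correspondent is \forall x \forall y (Rxy \to Ryx).
(F1): fails — Ron but not Rno.
(F2): fails — Rw1w0 but not Rw0w1.
(F3): fails — Rw4w1 but not Rw1w4.
(F4): fails — Rux but not Rxu.
Valid on no frame.

none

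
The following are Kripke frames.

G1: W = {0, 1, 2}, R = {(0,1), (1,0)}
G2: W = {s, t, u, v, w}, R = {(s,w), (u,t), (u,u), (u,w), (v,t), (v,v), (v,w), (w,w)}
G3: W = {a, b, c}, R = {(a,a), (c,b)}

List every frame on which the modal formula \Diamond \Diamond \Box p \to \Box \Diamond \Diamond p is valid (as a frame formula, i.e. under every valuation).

G1, G3

The schema corresponds to a generalized confluence (Geach) condition: \forall x \forall y \forall z ((x R^2 y \wedge xRz) \to \exists w (yRw \wedge z R^2 w)).
G1: satisfies the condition.
G2: fails — uR²t, uRt but no w* with tRw* and tR²w*.
G3: satisfies the condition.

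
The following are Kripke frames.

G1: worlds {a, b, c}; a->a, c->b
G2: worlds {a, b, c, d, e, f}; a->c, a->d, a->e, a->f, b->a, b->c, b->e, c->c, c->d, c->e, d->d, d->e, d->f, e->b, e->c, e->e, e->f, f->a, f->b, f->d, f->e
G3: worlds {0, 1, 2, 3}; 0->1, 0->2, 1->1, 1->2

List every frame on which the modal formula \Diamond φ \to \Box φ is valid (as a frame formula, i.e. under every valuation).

Frame correspondent (Sahlqvist): \forall x \forall y \forall z (Rxy \wedge Rxz \to y = z) — i.e. partial functionality.
G1: ✓.
G2: fails — a sees both c and d.
G3: fails — 0 sees both 1 and 2.
Valid on: G1.

G1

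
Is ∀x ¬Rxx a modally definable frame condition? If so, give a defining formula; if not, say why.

No

Modal frame validity is preserved under surjective bounded morphisms.
The 4-cycle (worlds w0,w1,w2,w3 with w0→w1→w2→w3→w0) is irreflexive, and the map sending every world to a single reflexive point • is a surjective bounded morphism (forth: every edge maps to (•,•); back: every world has a successor). So any modal formula valid on the 4-cycle is also valid on the reflexive point, which is not irreflexive.
Hence irreflexivity is not modally definable.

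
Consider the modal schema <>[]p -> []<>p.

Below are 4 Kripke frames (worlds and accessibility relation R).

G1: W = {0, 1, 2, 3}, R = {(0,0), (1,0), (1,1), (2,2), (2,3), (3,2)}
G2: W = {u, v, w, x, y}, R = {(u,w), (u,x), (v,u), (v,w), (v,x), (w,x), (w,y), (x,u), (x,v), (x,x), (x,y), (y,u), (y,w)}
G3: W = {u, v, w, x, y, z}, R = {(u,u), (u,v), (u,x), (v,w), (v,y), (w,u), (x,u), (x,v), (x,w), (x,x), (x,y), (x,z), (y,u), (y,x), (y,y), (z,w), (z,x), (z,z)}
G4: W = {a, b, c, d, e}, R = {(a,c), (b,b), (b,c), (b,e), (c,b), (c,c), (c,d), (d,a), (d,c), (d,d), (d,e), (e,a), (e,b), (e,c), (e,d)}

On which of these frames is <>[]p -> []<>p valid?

The schema corresponds to convergence: forall x forall y forall z (Rxy & Rxz -> exists w (Ryw & Rzw)).
G1: holds.
G2: holds.
G3: fails — Ruv and Ruu but v and u have no common successor.
G4: holds.

G1, G2, G4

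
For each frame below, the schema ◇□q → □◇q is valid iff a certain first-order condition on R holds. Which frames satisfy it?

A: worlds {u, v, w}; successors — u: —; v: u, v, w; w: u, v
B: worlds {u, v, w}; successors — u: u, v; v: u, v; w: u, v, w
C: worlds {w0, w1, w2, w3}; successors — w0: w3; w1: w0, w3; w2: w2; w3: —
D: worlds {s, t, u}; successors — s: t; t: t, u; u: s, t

The schema corresponds to convergence: ∀x ∀y ∀z (Rxy ∧ Rxz → ∃w (Ryw ∧ Rzw)).
A: fails — Rvv and Rvu but v and u have no common successor.
B: ✓.
C: fails — Rw0w3 and Rw0w3 but w3 and w3 have no common successor.
D: ✓.

B, D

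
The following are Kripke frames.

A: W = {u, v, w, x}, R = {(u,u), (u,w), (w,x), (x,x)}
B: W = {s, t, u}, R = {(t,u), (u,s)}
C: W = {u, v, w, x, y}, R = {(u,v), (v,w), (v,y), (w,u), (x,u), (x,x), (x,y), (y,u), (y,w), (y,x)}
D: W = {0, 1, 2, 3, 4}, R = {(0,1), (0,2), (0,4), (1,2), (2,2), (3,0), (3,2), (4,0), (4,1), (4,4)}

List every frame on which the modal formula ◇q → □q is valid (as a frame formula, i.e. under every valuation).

B

Frame correspondent (Sahlqvist): ∀x ∀y ∀z (Rxy ∧ Rxz → y = z) — i.e. partial functionality.
A: fails — u sees both u and w.
B: holds.
C: fails — v sees both w and y.
D: fails — 0 sees both 1 and 2.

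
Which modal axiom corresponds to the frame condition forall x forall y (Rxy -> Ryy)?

A defining formula is □(□ψ → ψ) (the T□ axiom).

□(□ψ → ψ)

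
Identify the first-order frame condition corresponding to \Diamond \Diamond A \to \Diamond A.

transitivity

This is frame-equivalent to □A → □□A (substitute ¬A for A and contrapose).
Suppose □A→□□A is valid. Take Rxy, Ryz and set V(A)={w : Rxw}. Then □A at x, so □□A at x, so □A at y, so A at z, i.e. Rxz.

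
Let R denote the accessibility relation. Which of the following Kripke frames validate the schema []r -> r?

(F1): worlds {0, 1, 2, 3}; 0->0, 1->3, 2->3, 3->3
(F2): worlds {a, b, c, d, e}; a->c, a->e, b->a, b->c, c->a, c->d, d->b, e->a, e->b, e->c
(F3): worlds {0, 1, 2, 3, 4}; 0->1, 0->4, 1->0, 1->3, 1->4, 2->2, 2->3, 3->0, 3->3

none

Frame correspondent (Sahlqvist): forall x Rxx — i.e. reflexivity.
(F1): fails — world 1 does not see itself.
(F2): fails — world a does not see itself.
(F3): fails — world 0 does not see itself.
Valid on no frame.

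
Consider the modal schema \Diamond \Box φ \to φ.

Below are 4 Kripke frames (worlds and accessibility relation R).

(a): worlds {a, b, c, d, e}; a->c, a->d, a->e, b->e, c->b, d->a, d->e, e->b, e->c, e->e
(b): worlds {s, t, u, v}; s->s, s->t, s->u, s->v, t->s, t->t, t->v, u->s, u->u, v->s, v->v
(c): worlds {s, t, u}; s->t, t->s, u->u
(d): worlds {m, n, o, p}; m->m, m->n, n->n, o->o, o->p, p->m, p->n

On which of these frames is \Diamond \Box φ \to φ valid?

Frame correspondent (Sahlqvist): \forall x \forall y (Rxy \to Ryx) — i.e. symmetry.
(a): fails — Rde but not Red.
(b): fails — Rtv but not Rvt.
(c): condition met.
(d): fails — Rop but not Rpo.
Valid on: (c).

(c)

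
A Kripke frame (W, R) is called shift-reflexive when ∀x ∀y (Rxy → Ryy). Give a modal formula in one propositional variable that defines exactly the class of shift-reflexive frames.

The condition is shift-reflexivity. The T□ schema □(□q → q) defines it.

□(□q → q)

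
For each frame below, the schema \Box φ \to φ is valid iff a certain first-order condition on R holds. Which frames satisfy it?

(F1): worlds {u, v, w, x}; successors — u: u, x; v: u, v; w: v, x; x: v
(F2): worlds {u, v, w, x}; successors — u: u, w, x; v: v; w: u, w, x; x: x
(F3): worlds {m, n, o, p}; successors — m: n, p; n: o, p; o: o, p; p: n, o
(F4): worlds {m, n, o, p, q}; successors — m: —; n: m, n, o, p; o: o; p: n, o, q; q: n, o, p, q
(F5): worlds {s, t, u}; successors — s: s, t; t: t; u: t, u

(F2), (F5)

This is the axiom for reflexivity; its first-order frame correspondent is \forall x Rxx.
(F1): fails — world w does not see itself.
(F2): satisfies the condition.
(F3): fails — world m does not see itself.
(F4): fails — world m does not see itself.
(F5): satisfies the condition.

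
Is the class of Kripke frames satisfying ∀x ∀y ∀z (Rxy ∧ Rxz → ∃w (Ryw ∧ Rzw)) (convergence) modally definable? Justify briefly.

Yes, by ◇□p → □◇p

The condition is convergence. A defining modal formula is ◇□p → □◇p.
Suppose ◇□p→□◇p is valid. Take Rxy, Rxz and set V(p)={w : Ryw}. Then □p at y so ◇□p at x, so □◇p at x, so ◇p at z, giving w with Rzw and Ryw.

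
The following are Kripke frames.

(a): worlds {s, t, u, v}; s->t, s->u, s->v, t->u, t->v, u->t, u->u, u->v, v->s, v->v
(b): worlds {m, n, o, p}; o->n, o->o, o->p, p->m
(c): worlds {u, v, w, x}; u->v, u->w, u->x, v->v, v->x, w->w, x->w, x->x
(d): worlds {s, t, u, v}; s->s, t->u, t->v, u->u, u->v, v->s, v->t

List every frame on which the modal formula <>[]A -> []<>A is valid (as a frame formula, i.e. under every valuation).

Frame correspondent (Sahlqvist): forall x forall y forall z (Rxy & Rxz -> exists w (Ryw & Rzw)) — i.e. convergence.
(a): holds.
(b): fails — Roo and Ron but o and n have no common successor.
(c): fails — Ruv and Ruw but v and w have no common successor.
(d): fails — Rtv and Rtu but v and u have no common successor.

(a)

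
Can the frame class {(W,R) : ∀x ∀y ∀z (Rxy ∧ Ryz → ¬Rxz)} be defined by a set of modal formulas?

No — not modally definable

Modal frame validity is preserved under surjective bounded morphisms.
The 7-cycle (worlds s,t,u,v,w,x,y with s→t→u→v→w→x→y→s) is intransitive. Mapping every world to a single reflexive point • is a surjective bounded morphism; the reflexive point is not intransitive (R••∧R•• but R••).
So the class is not modally definable.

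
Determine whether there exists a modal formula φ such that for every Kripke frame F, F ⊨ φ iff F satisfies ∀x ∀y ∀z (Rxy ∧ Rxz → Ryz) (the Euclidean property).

The condition is the Euclidean property. A defining modal formula is ◇p → □◇p.
Suppose ◇p→□◇p is valid. Take Rxy, Rxz and set V(p)={y}. Then ◇p at x, so □◇p at x, so ◇p at z, so some w with Rzw has p; w=y, i.e. Rzy. By symmetry of the argument, Ryz.

Definable; ◇p → □◇p defines it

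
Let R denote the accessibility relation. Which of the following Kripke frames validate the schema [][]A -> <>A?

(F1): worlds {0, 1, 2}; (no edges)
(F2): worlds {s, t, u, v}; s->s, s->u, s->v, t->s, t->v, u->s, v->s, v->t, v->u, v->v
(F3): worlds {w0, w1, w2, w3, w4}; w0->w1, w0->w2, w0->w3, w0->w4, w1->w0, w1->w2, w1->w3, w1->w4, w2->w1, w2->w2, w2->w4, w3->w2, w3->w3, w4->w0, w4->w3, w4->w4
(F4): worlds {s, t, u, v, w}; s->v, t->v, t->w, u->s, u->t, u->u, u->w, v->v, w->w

The schema corresponds to a generalized confluence (Geach) condition: forall x exists w (x R^2 w & xRw).
(F1): fails — at 0 but no w with 0R²w and 0Rw.
(F2): ✓.
(F3): ✓.
(F4): ✓.

(F2), (F3), (F4)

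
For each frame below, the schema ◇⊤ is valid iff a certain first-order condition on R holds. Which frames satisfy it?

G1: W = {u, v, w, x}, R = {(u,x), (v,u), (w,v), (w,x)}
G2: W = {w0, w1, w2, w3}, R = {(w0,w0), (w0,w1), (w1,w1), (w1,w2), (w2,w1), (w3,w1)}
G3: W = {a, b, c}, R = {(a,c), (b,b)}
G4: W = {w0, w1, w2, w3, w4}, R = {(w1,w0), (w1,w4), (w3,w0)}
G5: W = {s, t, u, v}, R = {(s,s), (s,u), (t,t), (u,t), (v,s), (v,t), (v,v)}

G2, G5

This is the axiom for seriality; its first-order frame correspondent is ∀x ∃y Rxy.
G1: fails — world x has no successor.
G2: condition met.
G3: fails — world c has no successor.
G4: fails — world w0 has no successor.
G5: condition met.
Valid on: G2, G5.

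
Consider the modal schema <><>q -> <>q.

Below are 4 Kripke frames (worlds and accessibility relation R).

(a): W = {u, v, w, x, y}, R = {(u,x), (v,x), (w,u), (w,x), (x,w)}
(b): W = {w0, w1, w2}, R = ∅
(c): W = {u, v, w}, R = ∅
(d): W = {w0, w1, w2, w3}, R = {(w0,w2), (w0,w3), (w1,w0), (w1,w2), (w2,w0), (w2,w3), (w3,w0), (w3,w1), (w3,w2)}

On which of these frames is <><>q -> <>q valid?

(b), (c)

This is the axiom for transitivity; its first-order frame correspondent is forall x forall y forall z (Rxy & Ryz -> Rxz).
(a): fails — Rxw and Rwu but not Rxu.
(b): holds.
(c): holds.
(d): fails — Rw1w2 and Rw2w3 but not Rw1w3.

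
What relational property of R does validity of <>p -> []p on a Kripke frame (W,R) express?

Suppose ◇p→□p is valid. Take Rxy, Rxz and set V(p)={y}. Then ◇p at x, so □p at x, so p at z, i.e. z=y.
Conversely, on a frame with partial functionality the schema holds at every world under every valuation.
So the correspondent is partial functionality.

Partial functionality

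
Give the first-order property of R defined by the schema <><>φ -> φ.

forall x forall y (x R^2 y -> exists w (y = w & x = w))

This is a Sahlqvist (Geach-type) schema ◇^2□^0φ → □^0◇^0φ.
Minimal-valuation argument: fix x; take any y with xR^2y and any z with xR^0z. Set V(φ) to the set of worlds R-reachable from y in exactly 0 steps. Then □^0φ holds at y, so the antecedent holds at x; validity forces ◇^0φ at z, giving a w with zR^0w and yR^0w.
First-order correspondent: forall x forall y (x R^2 y -> exists w (y = w & x = w)).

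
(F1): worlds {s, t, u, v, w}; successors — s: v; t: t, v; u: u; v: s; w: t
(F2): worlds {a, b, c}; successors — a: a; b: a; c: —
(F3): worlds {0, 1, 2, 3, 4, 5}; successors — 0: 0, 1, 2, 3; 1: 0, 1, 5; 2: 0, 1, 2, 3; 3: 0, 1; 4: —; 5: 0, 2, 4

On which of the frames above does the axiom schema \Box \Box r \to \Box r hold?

The schema corresponds to density: \forall x \forall y (Rxy \to \exists z (Rxz \wedge Rzy)).
(F1): fails — Rvs but no z with Rvz and Rzs.
(F2): holds.
(F3): fails — R54 but no z with R5z and Rz4.

(F2)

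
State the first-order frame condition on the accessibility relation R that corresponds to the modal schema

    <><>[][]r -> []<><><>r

forall x forall y forall z ((x R^2 y & xRz) -> exists w (y R^2 w & z R^3 w))

This is a Sahlqvist (Geach-type) schema ◇^2□^2r → □^1◇^3r.
Minimal-valuation argument: fix x; take any y with xR^2y and any z with xR^1z. Set V(r) to the set of worlds R-reachable from y in exactly 2 steps. Then □^2r holds at y, so the antecedent holds at x; validity forces ◇^3r at z, giving a w with zR^3w and yR^2w.
First-order correspondent: forall x forall y forall z ((x R^2 y & xRz) -> exists w (y R^2 w & z R^3 w)).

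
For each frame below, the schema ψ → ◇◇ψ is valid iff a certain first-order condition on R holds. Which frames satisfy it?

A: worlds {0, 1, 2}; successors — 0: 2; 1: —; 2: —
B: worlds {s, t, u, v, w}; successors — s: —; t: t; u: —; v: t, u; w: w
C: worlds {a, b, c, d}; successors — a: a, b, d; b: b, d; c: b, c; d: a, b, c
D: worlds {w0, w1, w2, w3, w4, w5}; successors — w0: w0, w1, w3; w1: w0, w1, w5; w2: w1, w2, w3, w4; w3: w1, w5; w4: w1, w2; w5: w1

C

This is the axiom for a generalized confluence (Geach) condition; its first-order frame correspondent is ∀x ∃w (x = w ∧ xR²w).
A: fails — at 0 but no w with 0=w and 0R²w.
B: fails — at s but no w* with s=w* and sR²w*.
C: holds.
D: fails — at w3 but no w with w3=w and w3R²w.
Valid on: C.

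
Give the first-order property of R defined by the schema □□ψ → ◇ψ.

This is a Sahlqvist (Geach-type) schema ◇^0□^2ψ → □^0◇^1ψ.
Minimal-valuation argument: fix x; take any y with xR^0y and any z with xR^0z. Set V(ψ) to the set of worlds R-reachable from y in exactly 2 steps. Then □^2ψ holds at y, so the antecedent holds at x; validity forces ◇^1ψ at z, giving a w with zR^1w and yR^2w.
First-order correspondent: ∀x ∃w (xR²w ∧ xRw).

∀x ∃w (xR²w ∧ xRw)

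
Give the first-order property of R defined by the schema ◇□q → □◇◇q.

This is a Sahlqvist (Geach-type) schema ◇^1□^1q → □^1◇^2q.
Minimal-valuation argument: fix x; take any y with xR^1y and any z with xR^1z. Set V(q) to the set of worlds R-reachable from y in exactly 1 step. Then □^1q holds at y, so the antecedent holds at x; validity forces ◇^2q at z, giving a w with zR^2w and yR^1w.
First-order correspondent: ∀x ∀y ∀z ((xRy ∧ xRz) → ∃w (yRw ∧ zR²w)).

∀x ∀y ∀z ((xRy ∧ xRz) → ∃w (yRw ∧ zR²w))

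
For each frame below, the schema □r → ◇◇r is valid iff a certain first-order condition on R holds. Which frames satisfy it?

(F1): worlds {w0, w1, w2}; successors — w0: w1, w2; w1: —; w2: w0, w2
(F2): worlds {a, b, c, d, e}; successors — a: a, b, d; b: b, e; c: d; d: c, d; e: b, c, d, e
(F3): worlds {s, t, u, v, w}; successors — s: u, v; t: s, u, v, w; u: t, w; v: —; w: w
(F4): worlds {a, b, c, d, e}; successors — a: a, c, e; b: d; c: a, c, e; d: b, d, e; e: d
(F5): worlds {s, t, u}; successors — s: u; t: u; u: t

Frame correspondent (Sahlqvist): ∀x ∃w (xRw ∧ xR²w) — i.e. a generalized confluence (Geach) condition.
(F1): fails — at w1 but no w with w1Rw and w1R²w.
(F2): condition met.
(F3): fails — at s but no w* with sRw* and sR²w*.
(F4): condition met.
(F5): fails — at s but no w with sRw and sR²w.
Valid on: (F2), (F4).

(F2), (F4)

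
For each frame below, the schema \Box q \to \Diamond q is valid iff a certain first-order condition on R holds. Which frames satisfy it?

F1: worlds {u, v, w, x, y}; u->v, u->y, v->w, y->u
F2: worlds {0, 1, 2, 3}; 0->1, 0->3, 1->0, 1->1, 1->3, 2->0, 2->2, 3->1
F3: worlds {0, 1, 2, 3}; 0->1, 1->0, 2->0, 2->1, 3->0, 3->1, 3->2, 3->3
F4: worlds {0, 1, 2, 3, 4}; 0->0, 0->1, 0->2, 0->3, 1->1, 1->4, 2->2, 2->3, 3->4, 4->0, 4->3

F2, F3, F4

Frame correspondent (Sahlqvist): \forall x \exists y Rxy — i.e. seriality.
F1: fails — world w has no successor.
F2: condition met.
F3: condition met.
F4: condition met.
Valid on: F2, F3, F4.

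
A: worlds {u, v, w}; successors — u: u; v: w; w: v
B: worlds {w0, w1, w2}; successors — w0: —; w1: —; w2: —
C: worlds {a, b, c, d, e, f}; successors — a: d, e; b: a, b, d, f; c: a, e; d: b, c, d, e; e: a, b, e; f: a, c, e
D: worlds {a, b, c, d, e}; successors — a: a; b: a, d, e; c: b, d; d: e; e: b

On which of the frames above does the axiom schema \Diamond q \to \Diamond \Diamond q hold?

The schema corresponds to a generalized confluence (Geach) condition: \forall x \forall y (xRy \to \exists w (y = w \wedge x R^2 w)).
A: fails — vRw but no t with w=t and vR²t.
B: holds.
C: fails — fRc but no w with c=w and fR²w.
D: fails — bRd but no w with d=w and bR²w.

B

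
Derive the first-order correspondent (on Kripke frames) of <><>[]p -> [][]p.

forall x forall y forall z ((x R^2 y & x R^2 z) -> exists w (yRw & z = w))

This is a Sahlqvist (Geach-type) schema ◇^2□^1p → □^2◇^0p.
First-order correspondent: forall x forall y forall z ((x R^2 y & x R^2 z) -> exists w (yRw & z = w)).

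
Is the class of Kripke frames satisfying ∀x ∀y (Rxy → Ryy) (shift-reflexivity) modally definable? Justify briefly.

Yes, by □(□q → q)

Yes: it is shift-reflexivity, defined by the T□ schema □(□q → q).
Suppose □(□q→q) is valid. Take Rxy and set V(q)={w : Ryw}. Then at y, □q holds; since □(□q→q) at x, □q→q at y, so q at y, i.e. Ryy.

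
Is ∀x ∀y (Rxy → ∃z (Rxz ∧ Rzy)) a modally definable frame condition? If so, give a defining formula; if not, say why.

Definable; □□r → □r defines it

The condition is density. A defining modal formula is □□r → □r.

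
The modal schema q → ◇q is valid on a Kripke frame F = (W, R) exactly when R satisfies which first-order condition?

reflexivity: ∀x Rxx

This schema is equivalent to the T axiom □q → q.
It corresponds to reflexivity: ∀x Rxx.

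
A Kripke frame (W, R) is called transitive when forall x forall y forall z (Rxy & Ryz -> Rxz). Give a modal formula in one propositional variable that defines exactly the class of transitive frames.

The condition is transitivity. The 4 schema □r → □□r defines it.
Suppose □r→□□r is valid. Take Rxy, Ryz and set V(r)={w : Rxw}. Then □r at x, so □□r at x, so □r at y, so r at z, i.e. Rxz.

□r → □□r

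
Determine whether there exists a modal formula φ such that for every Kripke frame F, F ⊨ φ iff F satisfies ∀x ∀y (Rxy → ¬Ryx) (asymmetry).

If a class were modally definable it would be closed under surjective bounded morphisms (Goldblatt–Thomason).
The 4-cycle (worlds w0,w1,w2,w3 with w0→w1→w2→w3→w0) is asymmetric. Mapping every world to a single reflexive point • is a surjective bounded morphism, and the reflexive point is not asymmetric (R•• but asymmetry requires ¬R••).
Hence asymmetry is not modally definable.

No — not modally definable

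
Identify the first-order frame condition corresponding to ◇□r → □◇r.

convergence

Suppose ◇□r→□◇r is valid. Take Rxy, Rxz and set V(r)={w : Ryw}. Then □r at y so ◇□r at x, so □◇r at x, so ◇r at z, giving w with Rzw and Ryw.
Conversely, any frame satisfying ∀x ∀y ∀z (Rxy ∧ Rxz → ∃w (Ryw ∧ Rzw)) validates the schema.
So the correspondent is convergence.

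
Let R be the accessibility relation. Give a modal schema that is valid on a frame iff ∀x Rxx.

The condition is reflexivity. The T schema □s → s defines it.
Suppose □s→s is valid. At any x set V(s)={w : Rxw}. Then □s holds at x, so s holds at x, i.e. Rxx.

□s → s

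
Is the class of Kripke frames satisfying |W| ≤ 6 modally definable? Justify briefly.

Modal frame validity is preserved under disjoint unions.
Any modal formula valid on each of 7 disjoint one-world frames is valid on their disjoint union (validity is preserved under disjoint unions). Each one-world frame has |W|=1≤6, but the union has |W|=7.
So no modal formula (or set of formulas) defines exactly the |W|≤6 frames.

Not definable by any modal formula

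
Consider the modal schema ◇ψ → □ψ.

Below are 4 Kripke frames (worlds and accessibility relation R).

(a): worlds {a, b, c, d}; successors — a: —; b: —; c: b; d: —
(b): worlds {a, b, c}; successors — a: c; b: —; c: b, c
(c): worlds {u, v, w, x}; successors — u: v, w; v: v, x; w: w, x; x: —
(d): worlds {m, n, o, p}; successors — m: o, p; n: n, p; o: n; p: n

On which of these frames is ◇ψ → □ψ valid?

(a)

The schema corresponds to partial functionality: ∀x ∀y ∀z (Rxy ∧ Rxz → y = z).
(a): holds.
(b): fails — c sees both b and c.
(c): fails — u sees both v and w.
(d): fails — m sees both o and p.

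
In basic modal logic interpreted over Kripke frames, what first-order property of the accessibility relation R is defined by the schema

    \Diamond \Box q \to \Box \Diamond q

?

convergence

Suppose ◇□q→□◇q is valid. Take Rxy, Rxz and set V(q)={w : Ryw}. Then □q at y so ◇□q at x, so □◇q at x, so ◇q at z, giving w with Rzw and Ryw.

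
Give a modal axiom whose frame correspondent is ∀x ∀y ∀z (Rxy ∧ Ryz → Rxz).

A defining formula is □r → □□r (the 4 axiom).

□r → □□r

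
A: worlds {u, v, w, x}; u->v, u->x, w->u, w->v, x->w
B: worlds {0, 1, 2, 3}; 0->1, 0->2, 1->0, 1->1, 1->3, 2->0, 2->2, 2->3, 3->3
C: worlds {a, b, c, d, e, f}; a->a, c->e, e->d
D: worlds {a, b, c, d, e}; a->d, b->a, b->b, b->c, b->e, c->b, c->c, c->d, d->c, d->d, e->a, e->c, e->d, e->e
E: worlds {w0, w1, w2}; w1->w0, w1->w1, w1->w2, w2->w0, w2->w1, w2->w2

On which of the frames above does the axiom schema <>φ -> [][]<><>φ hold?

none

This is the axiom for a generalized confluence (Geach) condition; its first-order frame correspondent is forall x forall y forall z ((xRy & x R^2 z) -> exists w (y = w & z R^2 w)).
A: fails — wRu, wR²v but no t with u=t and vR²t.
B: fails — 0R1, 0R²3 but no w with 1=w and 3R²w.
C: fails — cRe, cR²d but no w with e=w and dR²w.
D: fails — bRa, bR²a but no w with a=w and aR²w.
E: fails — w1Rw0, w1R²w0 but no w with w0=w and w0R²w.
Valid on no frame.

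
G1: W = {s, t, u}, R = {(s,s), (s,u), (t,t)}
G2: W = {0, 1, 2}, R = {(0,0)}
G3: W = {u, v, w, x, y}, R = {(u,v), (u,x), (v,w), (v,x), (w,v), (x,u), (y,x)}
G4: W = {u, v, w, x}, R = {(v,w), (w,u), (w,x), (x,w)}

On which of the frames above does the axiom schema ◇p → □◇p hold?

G2

Frame correspondent (Sahlqvist): ∀x ∀y ∀z (Rxy ∧ Rxz → Ryz) — i.e. the Euclidean property.
G1: fails — Rsu and Rsu but not Ruu.
G2: ✓.
G3: fails — Ruv and Ruv but not Rvv.
G4: fails — Rvw and Rvw but not Rww.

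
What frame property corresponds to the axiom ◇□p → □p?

Equivalently (dual form): ◇p → □◇p.
Suppose ◇p→□◇p is valid. Take Rxy, Rxz and set V(p)={y}. Then ◇p at x, so □◇p at x, so ◇p at z, so some w with Rzw has p; w=y, i.e. Rzy. By symmetry of the argument, Ryz.
Conversely, any frame satisfying ∀x ∀y ∀z (Rxy ∧ Rxz → Ryz) validates the schema.
So the correspondent is the Euclidean property.

the Euclidean property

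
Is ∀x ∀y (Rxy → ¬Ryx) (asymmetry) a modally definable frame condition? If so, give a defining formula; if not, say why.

Any modally definable frame class is closed under surjective bounded morphisms.
The 4-cycle (worlds a,b,c,d with a→b→c→d→a) is asymmetric. Mapping every world to a single reflexive point • is a surjective bounded morphism, and the reflexive point is not asymmetric (R•• but asymmetry requires ¬R••).
So no modal formula (or set of formulas) defines exactly the asymmetric frames.

No — not modally definable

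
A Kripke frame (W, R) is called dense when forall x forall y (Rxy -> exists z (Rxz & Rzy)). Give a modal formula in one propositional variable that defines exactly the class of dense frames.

This is density; the standard corresponding axiom is C4: □□ψ → □ψ.
Suppose □□ψ→□ψ is valid. Take Rxy and set V(ψ)={w : xR²w}. Then □□ψ at x, so □ψ at x, so ψ at y, i.e. ∃z(Rxz∧Rzy).

□□ψ → □ψ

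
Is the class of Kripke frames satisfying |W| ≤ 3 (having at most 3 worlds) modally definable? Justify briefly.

Not definable by any modal formula

Any modally definable frame class is closed under disjoint unions.
Any modal formula valid on each of 4 disjoint one-world frames is valid on their disjoint union (validity is preserved under disjoint unions). Each one-world frame has |W|=1≤3, but the union has |W|=4.
Hence having at most 3 worlds is not modally definable.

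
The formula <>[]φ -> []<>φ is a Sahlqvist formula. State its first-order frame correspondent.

convergence

This is the .2 axiom.
It corresponds to convergence: forall x forall y forall z (Rxy & Rxz -> exists w (Ryw & Rzw)).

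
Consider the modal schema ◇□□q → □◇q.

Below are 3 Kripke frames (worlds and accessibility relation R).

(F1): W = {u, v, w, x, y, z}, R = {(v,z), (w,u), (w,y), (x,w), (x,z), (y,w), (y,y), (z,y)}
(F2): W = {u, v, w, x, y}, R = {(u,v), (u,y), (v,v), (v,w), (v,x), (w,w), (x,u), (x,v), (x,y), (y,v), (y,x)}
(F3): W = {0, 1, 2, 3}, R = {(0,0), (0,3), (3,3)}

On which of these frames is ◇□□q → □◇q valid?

(F3)

This is the axiom for a generalized confluence (Geach) condition; its first-order frame correspondent is ∀x ∀y ∀z ((xRy ∧ xRz) → ∃w (yR²w ∧ zRw)).
(F1): fails — wRu, wRu but no t with uR²t and uRt.
(F2): fails — vRw, vRx but no t with wR²t and xRt.
(F3): holds.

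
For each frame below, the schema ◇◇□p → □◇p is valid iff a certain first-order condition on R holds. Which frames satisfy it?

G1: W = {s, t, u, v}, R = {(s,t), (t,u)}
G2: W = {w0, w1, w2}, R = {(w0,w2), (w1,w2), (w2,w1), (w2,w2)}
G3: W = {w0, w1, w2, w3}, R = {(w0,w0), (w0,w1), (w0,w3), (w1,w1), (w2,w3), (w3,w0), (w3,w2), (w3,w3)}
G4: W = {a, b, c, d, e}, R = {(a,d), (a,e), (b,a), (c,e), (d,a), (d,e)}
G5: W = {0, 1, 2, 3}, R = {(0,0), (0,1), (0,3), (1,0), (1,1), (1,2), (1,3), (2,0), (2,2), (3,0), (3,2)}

G2, G5

Frame correspondent (Sahlqvist): ∀x ∀y ∀z ((xR²y ∧ xRz) → ∃w (yRw ∧ zRw)) — i.e. a generalized confluence (Geach) condition.
G1: fails — sR²u, sRt but no w with uRw and tRw.
G2: satisfies the condition.
G3: fails — w0R²w1, w0Rw3 but no w with w1Rw and w3Rw.
G4: fails — aR²a, aRe but no w with aRw and eRw.
G5: satisfies the condition.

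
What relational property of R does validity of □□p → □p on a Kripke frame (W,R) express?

density: ∀x ∀y (Rxy → ∃z (Rxz ∧ Rzy))

This is the C4 axiom.
It corresponds to density: ∀x ∀y (Rxy → ∃z (Rxz ∧ Rzy)).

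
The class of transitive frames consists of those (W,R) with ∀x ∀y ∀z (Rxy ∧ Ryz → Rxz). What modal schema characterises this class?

This is transitivity; the standard corresponding axiom is 4: □q → □□q.
Suppose □q→□□q is valid. Take Rxy, Ryz and set V(q)={w : Rxw}. Then □q at x, so □□q at x, so □q at y, so q at z, i.e. Rxz.

□q → □□q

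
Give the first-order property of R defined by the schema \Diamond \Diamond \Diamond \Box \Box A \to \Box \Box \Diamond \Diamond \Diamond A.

\forall x \forall y \forall z ((x R^3 y \wedge x R^2 z) \to \exists w (y R^2 w \wedge z R^3 w))

This is a Sahlqvist (Geach-type) schema ◇^3□^2A → □^2◇^3A.
Minimal-valuation argument: fix x; take any y with xR^3y and any z with xR^2z. Set V(A) to the set of worlds R-reachable from y in exactly 2 steps. Then □^2A holds at y, so the antecedent holds at x; validity forces ◇^3A at z, giving a w with zR^3w and yR^2w.
First-order correspondent: \forall x \forall y \forall z ((x R^3 y \wedge x R^2 z) \to \exists w (y R^2 w \wedge z R^3 w)).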